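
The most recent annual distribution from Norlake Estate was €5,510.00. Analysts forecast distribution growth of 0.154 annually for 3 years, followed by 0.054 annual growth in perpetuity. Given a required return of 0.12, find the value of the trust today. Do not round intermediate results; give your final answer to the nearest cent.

D_1 = 6358.54000
D_2 = 7337.75516
D_3 = 8467.76945
Terminal value at year 3: TV = D_3×(1+g_2)/(r−g_2) = 8925.02901/0.066 = 135227.71220
P_0 = D_1/(1+r)^1 + D_2/(1+r)^2 + D_3/(1+r)^3 + TV/(1+r)^3
    = 5677.26786 + 5849.61349 + 6027.19104 + 96252.41450 = 113806.48689

€113806.49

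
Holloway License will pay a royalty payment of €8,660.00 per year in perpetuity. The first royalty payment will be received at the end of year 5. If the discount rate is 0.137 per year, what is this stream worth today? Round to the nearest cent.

Value at end of year 4: C / r = €8,660.00 / 0.137 = €63,211.6788
Discount to today: PV = €63,211.6788 / (1 + 0.137)^4 = €63,211.6788 / 1.671252 = €37,822.96

€37822.96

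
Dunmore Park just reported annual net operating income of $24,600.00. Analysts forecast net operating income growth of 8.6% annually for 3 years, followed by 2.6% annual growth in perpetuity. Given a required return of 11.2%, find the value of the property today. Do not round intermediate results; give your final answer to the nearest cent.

$343777.61

D_1 = 26715.60000
D_2 = 29013.14160
D_3 = 31508.27178
Terminal value at year 3: TV = D_3×(1+g_2)/(r−g_2) = 32327.48684/0.086 = 375901.00981
P_0 = D_1/(1+r)^1 + D_2/(1+r)^2 + D_3/(1+r)^3 + TV/(1+r)^3
    = 24024.82014 + 23463.08874 + 22914.49134 + 273375.21063 = 343777.61085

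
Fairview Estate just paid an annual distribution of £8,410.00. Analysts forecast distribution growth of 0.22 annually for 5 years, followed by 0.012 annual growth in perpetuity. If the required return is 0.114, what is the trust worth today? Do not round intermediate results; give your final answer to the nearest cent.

£187135.92

D_1 = 10260.20000
D_2 = 12517.44400
D_3 = 15271.28168
D_4 = 18630.96365
D_5 = 22729.77565
Terminal value at year 5: TV = D_5×(1+g_2)/(r−g_2) = 23002.53296/0.102 = 225515.02902
P_0 = D_1/(1+r)^1 + D_2/(1+r)^2 + D_3/(1+r)^3 + D_4/(1+r)^4 + D_5/(1+r)^5 + TV/(1+r)^5
    = 9210.23339 + 10086.61108 + 11046.37838 + 12097.47004 + 13248.57580 + 131446.65406 = 187135.92275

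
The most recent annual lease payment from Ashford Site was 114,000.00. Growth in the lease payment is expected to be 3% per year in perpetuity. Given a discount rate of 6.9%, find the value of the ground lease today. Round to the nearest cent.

3010769.23

D₁ = D₀ × (1 + g) = 114,000.00 × 1.03 = 117,420.0000
Growing perpetuity: P = D₁ / (r − g) = 117,420.0000 / (0.069 − 0.03) = 3,010,769.23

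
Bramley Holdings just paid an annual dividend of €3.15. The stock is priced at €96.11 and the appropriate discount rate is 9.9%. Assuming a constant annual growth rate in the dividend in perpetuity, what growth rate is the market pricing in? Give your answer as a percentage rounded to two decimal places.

6.41%

P = D₀(1+g)/(r−g) ⇒ P(r−g) = D₀(1+g) ⇒ g(P+D₀) = P·r − D₀
g = (P·r − D₀)/(P + D₀) = (€96.11×0.099 − €3.15) / (€96.11 + €3.15) = 0.064123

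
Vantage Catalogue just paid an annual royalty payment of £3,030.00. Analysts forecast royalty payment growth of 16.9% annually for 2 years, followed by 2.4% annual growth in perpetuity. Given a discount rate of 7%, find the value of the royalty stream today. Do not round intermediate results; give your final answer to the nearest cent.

D_1 = 3542.07000
D_2 = 4140.67983
Terminal value at year 2: TV = D_2×(1+g_2)/(r−g_2) = 4240.05615/0.046 = 92175.13361
P_0 = D_1/(1+r)^1 + D_2/(1+r)^2 + TV/(1+r)^2
    = 3310.34579 + 3616.63012 + 80509.33148 = 87436.30740

£87436.31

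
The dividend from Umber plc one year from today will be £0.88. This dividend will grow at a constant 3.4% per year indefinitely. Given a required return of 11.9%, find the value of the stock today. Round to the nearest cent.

£10.35

Growing perpetuity: P = D₁ / (r − g) = £0.8800 / (0.119 − 0.034) = £10.35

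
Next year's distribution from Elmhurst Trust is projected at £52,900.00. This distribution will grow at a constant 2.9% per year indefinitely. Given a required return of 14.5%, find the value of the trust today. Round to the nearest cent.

£456034.48

Growing perpetuity: P = D₁ / (r − g) = £52,900.0000 / (0.145 − 0.029) = £456,034.48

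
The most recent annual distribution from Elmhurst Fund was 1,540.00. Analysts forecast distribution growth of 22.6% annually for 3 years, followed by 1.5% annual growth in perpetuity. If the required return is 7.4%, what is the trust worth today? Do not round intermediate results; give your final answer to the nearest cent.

D_1 = 1888.04000
D_2 = 2314.73704
D_3 = 2837.86761
Terminal value at year 3: TV = D_3×(1+g_2)/(r−g_2) = 2880.43563/0.059 = 48820.94280
P_0 = D_1/(1+r)^1 + D_2/(1+r)^2 + D_3/(1+r)^3 + TV/(1+r)^3
    = 1757.95158 + 2006.74920 + 2290.75840 + 39408.80972 = 45464.26890

45464.27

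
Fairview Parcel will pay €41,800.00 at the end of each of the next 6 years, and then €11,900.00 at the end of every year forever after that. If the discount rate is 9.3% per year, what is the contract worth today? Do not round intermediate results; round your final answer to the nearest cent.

PV of 6-year annuity: €41,800.00 × [1 − (1+0.093)^−6] / 0.093 = 185846.00407
Perpetuity value at year 6: €11,900.00 / 0.093 = 127956.98925
PV of perpetuity: 127956.98925 / (1+0.093)^6 = 75048.67708
Total PV = 185846.00407 + 75048.67708 = 260894.68116

€260894.68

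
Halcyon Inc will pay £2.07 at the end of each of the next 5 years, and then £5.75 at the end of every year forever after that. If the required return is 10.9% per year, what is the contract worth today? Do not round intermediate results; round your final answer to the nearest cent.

£39.12

PV of 5-year annuity: £2.07 × [1 − (1+0.109)^−5] / 0.109 = 7.66979
Perpetuity value at year 5: £5.75 / 0.109 = 52.75229
PV of perpetuity: 52.75229 / (1+0.109)^5 = 31.44732
Total PV = 7.66979 + 31.44732 = 39.11711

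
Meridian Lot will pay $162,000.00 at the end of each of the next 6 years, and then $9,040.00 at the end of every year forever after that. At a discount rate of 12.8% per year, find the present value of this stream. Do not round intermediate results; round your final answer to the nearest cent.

$685511.05

PV of 6-year annuity: $162,000.00 × [1 − (1+0.128)^−6] / 0.128 = 651226.07520
Perpetuity value at year 6: $9,040.00 / 0.128 = 70625.00000
PV of perpetuity: 70625.00000 / (1+0.128)^6 = 34284.97704
Total PV = 651226.07520 + 34284.97704 = 685511.05223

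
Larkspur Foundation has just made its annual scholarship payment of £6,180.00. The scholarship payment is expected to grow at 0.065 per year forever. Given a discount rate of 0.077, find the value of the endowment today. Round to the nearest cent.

D₁ = D₀ × (1 + g) = £6,180.00 × 1.065 = £6,581.7000
Growing perpetuity: P = D₁ / (r − g) = £6,581.7000 / (0.077 − 0.065) = £548,475.00

£548475.00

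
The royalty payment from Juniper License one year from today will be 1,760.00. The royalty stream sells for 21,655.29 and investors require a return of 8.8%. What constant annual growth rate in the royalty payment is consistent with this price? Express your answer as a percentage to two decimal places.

P = D₁/(r−g) ⇒ g = r − D₁/P = 0.088 − 1,760.00/21,655.29 = 0.006727

0.67%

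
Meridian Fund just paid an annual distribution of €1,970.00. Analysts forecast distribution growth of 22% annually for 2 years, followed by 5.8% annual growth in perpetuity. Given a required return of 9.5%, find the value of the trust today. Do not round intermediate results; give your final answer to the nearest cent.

€74566.80

D_1 = 2403.40000
D_2 = 2932.14800
Terminal value at year 2: TV = D_2×(1+g_2)/(r−g_2) = 3102.21258/0.037 = 83843.58335
P_0 = D_1/(1+r)^1 + D_2/(1+r)^2 + TV/(1+r)^2
    = 2194.88584 + 2445.44359 + 69926.46805 = 74566.79748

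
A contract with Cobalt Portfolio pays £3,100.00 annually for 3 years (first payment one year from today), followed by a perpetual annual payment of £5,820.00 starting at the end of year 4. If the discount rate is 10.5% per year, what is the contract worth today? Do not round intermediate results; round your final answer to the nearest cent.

PV of 3-year annuity: £3,100.00 × [1 − (1+0.105)^−3] / 0.105 = 7641.88273
Perpetuity value at year 3: £5,820.00 / 0.105 = 55428.57143
PV of perpetuity: 55428.57143 / (1+0.105)^3 = 41081.55288
Total PV = 7641.88273 + 41081.55288 = 48723.43561

£48723.44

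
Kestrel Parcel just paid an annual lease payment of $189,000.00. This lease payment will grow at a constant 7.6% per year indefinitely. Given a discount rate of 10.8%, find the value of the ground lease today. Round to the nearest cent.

$6355125.00

D₁ = D₀ × (1 + g) = $189,000.00 × 1.076 = $203,364.0000
Growing perpetuity: P = D₁ / (r − g) = $203,364.0000 / (0.108 − 0.076) = $6,355,125.00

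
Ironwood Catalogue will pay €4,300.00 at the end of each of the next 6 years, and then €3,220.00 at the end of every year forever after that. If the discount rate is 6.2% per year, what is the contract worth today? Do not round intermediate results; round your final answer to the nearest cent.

PV of 6-year annuity: €4,300.00 × [1 − (1+0.062)^−6] / 0.062 = 21012.27641
Perpetuity value at year 6: €3,220.00 / 0.062 = 51935.48387
PV of perpetuity: 51935.48387 / (1+0.062)^6 = 36200.70945
Total PV = 21012.27641 + 36200.70945 = 57212.98585

€57212.99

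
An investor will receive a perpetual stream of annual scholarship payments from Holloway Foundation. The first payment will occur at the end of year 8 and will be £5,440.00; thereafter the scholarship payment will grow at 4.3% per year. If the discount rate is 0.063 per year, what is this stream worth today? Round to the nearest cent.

£177351.98

Value at end of year 7: C₁ / (r − g) = £5,440.00 / (0.063 − 0.043) = £272,000.0000
Discount to today: PV = £272,000.0000 / (1 + 0.063)^7 = £272,000.0000 / 1.533673 = £177,351.98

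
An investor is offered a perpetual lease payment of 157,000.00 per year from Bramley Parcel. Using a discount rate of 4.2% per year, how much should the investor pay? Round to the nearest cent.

Level perpetuity: PV = C / r = 157,000.00 / 0.042 = 3,738,095.24

3738095.24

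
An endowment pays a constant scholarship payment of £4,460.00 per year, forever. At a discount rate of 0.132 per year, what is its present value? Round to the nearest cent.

£33787.88

Level perpetuity: PV = C / r = £4,460.00 / 0.132 = £33,787.88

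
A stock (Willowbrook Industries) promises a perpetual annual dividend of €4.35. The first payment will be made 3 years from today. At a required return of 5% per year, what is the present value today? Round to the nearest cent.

Value at end of year 2: C / r = €4.35 / 0.05 = €87.0000
Discount to today: PV = €87.0000 / (1 + 0.05)^2 = €87.0000 / 1.102500 = €78.91

€78.91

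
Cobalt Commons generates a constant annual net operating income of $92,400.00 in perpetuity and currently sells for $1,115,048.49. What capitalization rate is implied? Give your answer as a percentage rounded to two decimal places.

8.29%

P = C/r ⇒ r = C/P = $92,400.00/$1,115,048.49 = 0.082866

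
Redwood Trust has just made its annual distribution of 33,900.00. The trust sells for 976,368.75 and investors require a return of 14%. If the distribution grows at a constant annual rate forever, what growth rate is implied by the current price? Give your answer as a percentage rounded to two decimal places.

10.17%

P = D₀(1+g)/(r−g) ⇒ P(r−g) = D₀(1+g) ⇒ g(P+D₀) = P·r − D₀
g = (P·r − D₀)/(P + D₀) = (976,368.75×0.14 − 33,900.00) / (976,368.75 + 33,900.00) = 0.101747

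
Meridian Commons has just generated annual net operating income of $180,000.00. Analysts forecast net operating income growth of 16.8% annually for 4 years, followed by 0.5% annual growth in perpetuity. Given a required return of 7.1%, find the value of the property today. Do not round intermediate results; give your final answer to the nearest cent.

D_1 = 210240.00000
D_2 = 245560.32000
D_3 = 286814.45376
D_4 = 334999.28199
Terminal value at year 4: TV = D_4×(1+g_2)/(r−g_2) = 336674.27840/0.066 = 5101125.43033
P_0 = D_1/(1+r)^1 + D_2/(1+r)^2 + D_3/(1+r)^3 + D_4/(1+r)^4 + TV/(1+r)^4
    = 196302.52101 + 214081.55419 + 233470.82661 + 254616.17691 + 3877109.96665 = 4775581.04536

$4775581.05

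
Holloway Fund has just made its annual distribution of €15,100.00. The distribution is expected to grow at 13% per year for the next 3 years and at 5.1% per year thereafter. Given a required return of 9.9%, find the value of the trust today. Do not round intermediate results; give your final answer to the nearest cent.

D_1 = 17063.00000
D_2 = 19281.19000
D_3 = 21787.74470
Terminal value at year 3: TV = D_3×(1+g_2)/(r−g_2) = 22898.91968/0.048 = 477060.82666
P_0 = D_1/(1+r)^1 + D_2/(1+r)^2 + D_3/(1+r)^3 + TV/(1+r)^3
    = 15525.93267 + 15963.87981 + 16414.18033 + 359402.15689 = 407306.14970

€407306.15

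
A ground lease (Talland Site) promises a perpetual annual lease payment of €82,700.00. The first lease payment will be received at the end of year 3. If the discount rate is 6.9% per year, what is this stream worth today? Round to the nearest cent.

Value at end of year 2: C / r = €82,700.00 / 0.069 = €1,198,550.7246
Discount to today: PV = €1,198,550.7246 / (1 + 0.069)^2 = €1,198,550.7246 / 1.142761 = €1,048,820.12

€1048820.12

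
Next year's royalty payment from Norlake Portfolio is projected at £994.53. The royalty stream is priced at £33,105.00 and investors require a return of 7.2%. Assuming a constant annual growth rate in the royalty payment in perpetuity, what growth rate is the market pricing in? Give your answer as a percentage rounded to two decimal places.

4.20%

P = D₁/(r−g) ⇒ g = r − D₁/P = 0.072 − £994.53/£33,105.00 = 0.041958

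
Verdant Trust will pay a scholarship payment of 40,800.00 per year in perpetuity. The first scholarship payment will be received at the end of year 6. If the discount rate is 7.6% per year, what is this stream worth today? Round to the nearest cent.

372207.58

Value at end of year 5: C / r = 40,800.00 / 0.076 = 536,842.1053
Discount to today: PV = 536,842.1053 / (1 + 0.076)^5 = 536,842.1053 / 1.442319 = 372,207.58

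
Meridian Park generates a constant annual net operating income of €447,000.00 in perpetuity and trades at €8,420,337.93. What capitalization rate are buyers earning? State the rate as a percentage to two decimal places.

P = C/r ⇒ r = C/P = €447,000.00/€8,420,337.93 = 0.053086

5.31%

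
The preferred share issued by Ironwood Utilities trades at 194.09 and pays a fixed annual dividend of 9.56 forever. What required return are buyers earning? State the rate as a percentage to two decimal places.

P = C/r ⇒ r = C/P = 9.56/194.09 = 0.049256

4.93%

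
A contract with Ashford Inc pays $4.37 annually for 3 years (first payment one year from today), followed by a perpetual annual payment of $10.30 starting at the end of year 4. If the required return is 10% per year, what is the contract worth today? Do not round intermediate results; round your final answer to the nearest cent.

PV of 3-year annuity: $4.37 × [1 − (1+0.1)^−3] / 0.1 = 10.86754
Perpetuity value at year 3: $10.30 / 0.1 = 103.00000
PV of perpetuity: 103.00000 / (1+0.1)^3 = 77.38542
Total PV = 10.86754 + 77.38542 = 88.25297

$88.25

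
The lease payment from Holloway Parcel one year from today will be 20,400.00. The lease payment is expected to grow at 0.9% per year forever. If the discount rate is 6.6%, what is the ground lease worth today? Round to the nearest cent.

357894.74

Growing perpetuity: P = D₁ / (r − g) = 20,400.0000 / (0.066 − 0.009) = 357,894.74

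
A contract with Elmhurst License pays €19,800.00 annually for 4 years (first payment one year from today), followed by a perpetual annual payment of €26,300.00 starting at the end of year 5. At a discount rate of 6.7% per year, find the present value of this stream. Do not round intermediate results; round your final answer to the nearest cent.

PV of 4-year annuity: €19,800.00 × [1 − (1+0.067)^−4] / 0.067 = 67523.51003
Perpetuity value at year 4: €26,300.00 / 0.067 = 392537.31343
PV of perpetuity: 392537.31343 / (1+0.067)^4 = 302846.99455
Total PV = 67523.51003 + 302846.99455 = 370370.50458

€370370.50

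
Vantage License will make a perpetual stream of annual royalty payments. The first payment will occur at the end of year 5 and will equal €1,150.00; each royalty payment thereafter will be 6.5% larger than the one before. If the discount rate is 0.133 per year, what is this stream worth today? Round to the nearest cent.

€10262.88

Value at end of year 4: C₁ / (r − g) = €1,150.00 / (0.133 − 0.065) = €16,911.7647
Discount to today: PV = €16,911.7647 / (1 + 0.133)^4 = €16,911.7647 / 1.647857 = €10,262.88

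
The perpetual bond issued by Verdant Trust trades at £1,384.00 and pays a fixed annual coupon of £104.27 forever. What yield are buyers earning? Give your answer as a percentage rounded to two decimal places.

P = C/r ⇒ r = C/P = £104.27/£1,384.00 = 0.075340

7.53%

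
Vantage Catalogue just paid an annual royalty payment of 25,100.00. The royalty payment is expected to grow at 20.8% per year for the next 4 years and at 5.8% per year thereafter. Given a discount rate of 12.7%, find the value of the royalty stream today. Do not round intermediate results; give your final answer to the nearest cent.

D_1 = 30320.80000
D_2 = 36627.52640
D_3 = 44246.05189
D_4 = 53449.23068
Terminal value at year 4: TV = D_4×(1+g_2)/(r−g_2) = 56549.28606/0.069 = 819554.87050
P_0 = D_1/(1+r)^1 + D_2/(1+r)^2 + D_3/(1+r)^3 + D_4/(1+r)^4 + TV/(1+r)^4
    = 26903.99290 + 28837.64279 + 30910.26840 + 33131.85824 + 508021.82628 = 627805.58861

627805.59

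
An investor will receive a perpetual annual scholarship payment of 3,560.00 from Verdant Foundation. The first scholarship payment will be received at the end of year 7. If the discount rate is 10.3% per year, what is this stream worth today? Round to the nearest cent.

Value at end of year 6: C / r = 3,560.00 / 0.103 = 34,563.1068
Discount to today: PV = 34,563.1068 / (1 + 0.103)^6 = 34,563.1068 / 1.800749 = 19,193.74

19193.74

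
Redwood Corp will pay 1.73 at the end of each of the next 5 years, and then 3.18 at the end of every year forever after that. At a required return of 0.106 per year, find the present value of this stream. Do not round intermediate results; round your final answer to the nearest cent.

24.59

PV of 5-year annuity: 1.73 × [1 − (1+0.106)^−5] / 0.106 = 6.45876
Perpetuity value at year 5: 3.18 / 0.106 = 30.00000
PV of perpetuity: 30.00000 / (1+0.106)^5 = 18.12782
Total PV = 6.45876 + 18.12782 = 24.58659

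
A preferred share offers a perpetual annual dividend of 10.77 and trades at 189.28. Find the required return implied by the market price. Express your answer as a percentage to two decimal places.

5.69%

P = C/r ⇒ r = C/P = 10.77/189.28 = 0.056900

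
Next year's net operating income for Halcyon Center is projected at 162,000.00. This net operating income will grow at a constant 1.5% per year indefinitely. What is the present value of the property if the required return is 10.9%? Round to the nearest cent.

1723404.26

Growing perpetuity: P = D₁ / (r − g) = 162,000.0000 / (0.109 − 0.015) = 1,723,404.26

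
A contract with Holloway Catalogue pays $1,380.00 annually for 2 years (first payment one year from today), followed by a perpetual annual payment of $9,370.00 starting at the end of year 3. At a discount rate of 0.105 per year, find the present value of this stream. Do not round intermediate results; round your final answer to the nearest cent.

PV of 2-year annuity: $1,380.00 × [1 − (1+0.105)^−2] / 0.105 = 2379.06677
Perpetuity value at year 2: $9,370.00 / 0.105 = 89238.09524
PV of perpetuity: 89238.09524 / (1+0.105)^2 = 73084.57668
Total PV = 2379.06677 + 73084.57668 = 75463.64345

$75463.64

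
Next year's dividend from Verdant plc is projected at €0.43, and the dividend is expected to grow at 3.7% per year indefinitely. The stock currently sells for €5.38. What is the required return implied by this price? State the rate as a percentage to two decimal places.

11.69%

P = D₁/(r − g) ⇒ r = D₁/P + g = €0.4300/€5.38 + 0.037 = 0.079926 + 0.037 = 0.116926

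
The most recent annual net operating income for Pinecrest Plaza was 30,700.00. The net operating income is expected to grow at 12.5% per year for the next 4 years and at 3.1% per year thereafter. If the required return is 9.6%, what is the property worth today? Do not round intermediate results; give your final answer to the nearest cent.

671710.50

D_1 = 34537.50000
D_2 = 38854.68750
D_3 = 43711.52344
D_4 = 49175.46387
Terminal value at year 4: TV = D_4×(1+g_2)/(r−g_2) = 50699.90325/0.065 = 779998.51149
P_0 = D_1/(1+r)^1 + D_2/(1+r)^2 + D_3/(1+r)^3 + D_4/(1+r)^4 + TV/(1+r)^4
    = 31512.31752 + 32346.12884 + 33202.00269 + 34080.52283 + 540569.52367 = 671710.49554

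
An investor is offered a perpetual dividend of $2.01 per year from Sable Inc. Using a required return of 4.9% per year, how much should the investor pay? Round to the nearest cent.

Level perpetuity: PV = C / r = $2.01 / 0.049 = $41.02

$41.02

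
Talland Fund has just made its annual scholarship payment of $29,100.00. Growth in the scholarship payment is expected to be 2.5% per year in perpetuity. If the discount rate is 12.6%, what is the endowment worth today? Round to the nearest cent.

D₁ = D₀ × (1 + g) = $29,100.00 × 1.025 = $29,827.5000
Growing perpetuity: P = D₁ / (r − g) = $29,827.5000 / (0.126 − 0.025) = $295,321.78

$295321.78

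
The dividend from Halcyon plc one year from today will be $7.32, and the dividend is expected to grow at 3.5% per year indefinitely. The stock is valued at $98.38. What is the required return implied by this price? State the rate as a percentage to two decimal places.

P = D₁/(r − g) ⇒ r = D₁/P + g = $7.3200/$98.38 + 0.035 = 0.074405 + 0.035 = 0.109405

10.94%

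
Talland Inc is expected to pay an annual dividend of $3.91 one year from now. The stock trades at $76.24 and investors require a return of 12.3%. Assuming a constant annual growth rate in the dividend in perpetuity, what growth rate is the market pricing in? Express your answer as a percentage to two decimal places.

P = D₁/(r−g) ⇒ g = r − D₁/P = 0.123 − $3.91/$76.24 = 0.071715

7.17%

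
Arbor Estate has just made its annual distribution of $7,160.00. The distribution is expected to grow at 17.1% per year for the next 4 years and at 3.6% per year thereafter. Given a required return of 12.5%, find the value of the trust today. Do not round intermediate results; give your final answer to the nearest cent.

$129526.17

D_1 = 8384.36000
D_2 = 9818.08556
D_3 = 11496.97819
D_4 = 13462.96146
Terminal value at year 4: TV = D_4×(1+g_2)/(r−g_2) = 13947.62807/0.089 = 156714.92218
P_0 = D_1/(1+r)^1 + D_2/(1+r)^2 + D_3/(1+r)^3 + D_4/(1+r)^4 + TV/(1+r)^4
    = 7452.76444 + 7757.49970 + 8074.69525 + 8404.86056 + 97836.35440 = 129526.17436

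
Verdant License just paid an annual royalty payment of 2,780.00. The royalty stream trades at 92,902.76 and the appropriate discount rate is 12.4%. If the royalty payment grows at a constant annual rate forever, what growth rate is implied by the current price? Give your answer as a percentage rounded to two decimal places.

9.13%

P = D₀(1+g)/(r−g) ⇒ P(r−g) = D₀(1+g) ⇒ g(P+D₀) = P·r − D₀
g = (P·r − D₀)/(P + D₀) = (92,902.76×0.124 − 2,780.00) / (92,902.76 + 2,780.00) = 0.091343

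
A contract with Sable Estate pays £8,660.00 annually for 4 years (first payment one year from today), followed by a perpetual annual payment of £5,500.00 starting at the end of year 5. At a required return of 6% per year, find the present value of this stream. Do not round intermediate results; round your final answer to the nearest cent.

£102616.40

PV of 4-year annuity: £8,660.00 × [1 − (1+0.06)^−4] / 0.06 = 30007.81461
Perpetuity value at year 4: £5,500.00 / 0.06 = 91666.66667
PV of perpetuity: 91666.66667 / (1+0.06)^4 = 72608.58580
Total PV = 30007.81461 + 72608.58580 = 102616.40040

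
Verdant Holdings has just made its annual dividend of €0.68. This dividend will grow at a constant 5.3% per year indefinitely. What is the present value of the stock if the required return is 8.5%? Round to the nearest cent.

€22.38

D₁ = D₀ × (1 + g) = €0.68 × 1.053 = €0.7160
Growing perpetuity: P = D₁ / (r − g) = €0.7160 / (0.085 − 0.053) = €22.38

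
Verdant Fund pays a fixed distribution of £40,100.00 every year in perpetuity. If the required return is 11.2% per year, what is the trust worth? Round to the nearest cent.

£358035.71

Level perpetuity: PV = C / r = £40,100.00 / 0.112 = £358,035.71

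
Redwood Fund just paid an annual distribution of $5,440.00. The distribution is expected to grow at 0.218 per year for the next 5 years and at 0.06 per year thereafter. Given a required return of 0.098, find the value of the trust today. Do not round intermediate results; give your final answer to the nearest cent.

$292414.78

D_1 = 6625.92000
D_2 = 8070.37056
D_3 = 9829.71134
D_4 = 11972.58841
D_5 = 14582.61269
Terminal value at year 5: TV = D_5×(1+g_2)/(r−g_2) = 15457.56945/0.038 = 406778.14343
P_0 = D_1/(1+r)^1 + D_2/(1+r)^2 + D_3/(1+r)^3 + D_4/(1+r)^4 + D_5/(1+r)^5 + TV/(1+r)^5
    = 6034.53552 + 6694.04760 + 7425.63750 + 8237.18258 + 9137.42111 + 254885.95740 = 292414.78171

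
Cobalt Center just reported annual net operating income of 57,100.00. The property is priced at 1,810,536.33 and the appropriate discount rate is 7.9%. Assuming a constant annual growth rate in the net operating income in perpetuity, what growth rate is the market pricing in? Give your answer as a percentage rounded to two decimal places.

4.60%

P = D₀(1+g)/(r−g) ⇒ P(r−g) = D₀(1+g) ⇒ g(P+D₀) = P·r − D₀
g = (P·r − D₀)/(P + D₀) = (1,810,536.33×0.079 − 57,100.00) / (1,810,536.33 + 57,100.00) = 0.046011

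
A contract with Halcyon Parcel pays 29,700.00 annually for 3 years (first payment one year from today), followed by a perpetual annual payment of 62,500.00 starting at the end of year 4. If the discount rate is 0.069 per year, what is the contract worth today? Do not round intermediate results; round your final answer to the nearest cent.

PV of 3-year annuity: 29,700.00 × [1 − (1+0.069)^−3] / 0.069 = 78084.80928
Perpetuity value at year 3: 62,500.00 / 0.069 = 905797.10145
PV of perpetuity: 905797.10145 / (1+0.069)^3 = 741477.21659
Total PV = 78084.80928 + 741477.21659 = 819562.02588

819562.03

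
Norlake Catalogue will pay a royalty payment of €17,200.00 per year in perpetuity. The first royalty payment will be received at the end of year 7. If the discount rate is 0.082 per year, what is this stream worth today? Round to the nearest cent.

Value at end of year 6: C / r = €17,200.00 / 0.082 = €209,756.0976
Discount to today: PV = €209,756.0976 / (1 + 0.082)^6 = €209,756.0976 / 1.604588 = €130,722.71

€130722.71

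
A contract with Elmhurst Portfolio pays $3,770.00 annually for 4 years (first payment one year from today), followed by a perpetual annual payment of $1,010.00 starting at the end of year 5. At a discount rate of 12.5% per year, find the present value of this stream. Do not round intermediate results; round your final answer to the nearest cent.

$16375.56

PV of 4-year annuity: $3,770.00 × [1 − (1+0.125)^−4] / 0.125 = 11331.26048
Perpetuity value at year 4: $1,010.00 / 0.125 = 8080.00000
PV of perpetuity: 8080.00000 / (1+0.125)^4 = 5044.30422
Total PV = 11331.26048 + 5044.30422 = 16375.56470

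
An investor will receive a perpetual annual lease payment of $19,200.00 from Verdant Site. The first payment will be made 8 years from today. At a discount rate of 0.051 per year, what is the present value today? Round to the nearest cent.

Value at end of year 7: C / r = $19,200.00 / 0.051 = $376,470.5882
Discount to today: PV = $376,470.5882 / (1 + 0.051)^7 = $376,470.5882 / 1.416508 = $265,773.72

$265773.72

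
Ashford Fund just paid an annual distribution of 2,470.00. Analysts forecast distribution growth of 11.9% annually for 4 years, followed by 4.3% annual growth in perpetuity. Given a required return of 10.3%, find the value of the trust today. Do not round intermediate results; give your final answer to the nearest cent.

D_1 = 2763.93000
D_2 = 3092.83767
D_3 = 3460.88535
D_4 = 3872.73071
Terminal value at year 4: TV = D_4×(1+g_2)/(r−g_2) = 4039.25813/0.06 = 67320.96884
P_0 = D_1/(1+r)^1 + D_2/(1+r)^2 + D_3/(1+r)^3 + D_4/(1+r)^4 + TV/(1+r)^4
    = 2505.82956 + 2542.17885 + 2579.05543 + 2616.46693 + 45482.91676 = 55726.44752

55726.45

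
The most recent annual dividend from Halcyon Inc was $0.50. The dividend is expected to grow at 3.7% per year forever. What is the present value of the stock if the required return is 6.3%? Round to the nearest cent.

D₁ = D₀ × (1 + g) = $0.50 × 1.037 = $0.5185
Growing perpetuity: P = D₁ / (r − g) = $0.5185 / (0.063 − 0.037) = $19.94

$19.94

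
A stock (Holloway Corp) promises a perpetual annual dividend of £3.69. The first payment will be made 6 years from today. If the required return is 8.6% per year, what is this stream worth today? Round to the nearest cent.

£28.40

Value at end of year 5: C / r = £3.69 / 0.086 = £42.9070
Discount to today: PV = £42.9070 / (1 + 0.086)^5 = £42.9070 / 1.510599 = £28.40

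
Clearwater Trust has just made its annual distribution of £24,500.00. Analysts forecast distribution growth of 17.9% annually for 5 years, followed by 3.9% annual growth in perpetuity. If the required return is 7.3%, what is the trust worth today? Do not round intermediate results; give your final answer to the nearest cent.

£1363104.22

D_1 = 28885.50000
D_2 = 34056.00450
D_3 = 40152.02931
D_4 = 47339.24255
D_5 = 55812.96697
Terminal value at year 5: TV = D_5×(1+g_2)/(r−g_2) = 57989.67268/0.034 = 1705578.60822
P_0 = D_1/(1+r)^1 + D_2/(1+r)^2 + D_3/(1+r)^3 + D_4/(1+r)^4 + D_5/(1+r)^5 + TV/(1+r)^5
    = 26920.31687 + 29579.73307 + 32501.86887 + 35712.67791 + 39240.67777 + 1199148.94728 = 1363104.22177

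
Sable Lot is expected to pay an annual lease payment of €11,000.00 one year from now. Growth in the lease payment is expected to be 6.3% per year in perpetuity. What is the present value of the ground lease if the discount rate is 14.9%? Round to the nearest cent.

€127906.98

Growing perpetuity: P = D₁ / (r − g) = €11,000.0000 / (0.149 − 0.063) = €127,906.98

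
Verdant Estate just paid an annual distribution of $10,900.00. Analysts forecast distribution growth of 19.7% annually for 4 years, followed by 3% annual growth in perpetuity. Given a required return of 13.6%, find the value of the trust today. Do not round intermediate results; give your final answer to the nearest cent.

D_1 = 13047.30000
D_2 = 15617.61810
D_3 = 18694.28887
D_4 = 22377.06377
Terminal value at year 4: TV = D_4×(1+g_2)/(r−g_2) = 23048.37569/0.106 = 217437.50647
P_0 = D_1/(1+r)^1 + D_2/(1+r)^2 + D_3/(1+r)^3 + D_4/(1+r)^4 + TV/(1+r)^4
    = 11485.29930 + 12102.02752 + 12751.87230 + 13436.61192 + 130563.30455 = 180339.11558

$180339.12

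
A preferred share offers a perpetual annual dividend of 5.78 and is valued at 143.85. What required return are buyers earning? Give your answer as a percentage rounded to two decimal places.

P = C/r ⇒ r = C/P = 5.78/143.85 = 0.040181

4.02%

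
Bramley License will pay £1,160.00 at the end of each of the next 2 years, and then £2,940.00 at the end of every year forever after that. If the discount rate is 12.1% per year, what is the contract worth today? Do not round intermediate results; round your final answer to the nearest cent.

£21293.18

PV of 2-year annuity: £1,160.00 × [1 − (1+0.121)^−2] / 0.121 = 1957.88614
Perpetuity value at year 2: £2,940.00 / 0.121 = 24297.52066
PV of perpetuity: 24297.52066 / (1+0.121)^2 = 19335.29199
Total PV = 1957.88614 + 19335.29199 = 21293.17813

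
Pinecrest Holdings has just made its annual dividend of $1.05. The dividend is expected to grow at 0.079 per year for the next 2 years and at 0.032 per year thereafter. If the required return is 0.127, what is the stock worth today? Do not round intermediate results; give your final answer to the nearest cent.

$12.42

D_1 = 1.13295
D_2 = 1.22245
Terminal value at year 2: TV = D_2×(1+g_2)/(r−g_2) = 1.26157/0.095 = 13.27970
P_0 = D_1/(1+r)^1 + D_2/(1+r)^2 + TV/(1+r)^2
    = 1.00528 + 0.96246 + 10.45540 = 12.42314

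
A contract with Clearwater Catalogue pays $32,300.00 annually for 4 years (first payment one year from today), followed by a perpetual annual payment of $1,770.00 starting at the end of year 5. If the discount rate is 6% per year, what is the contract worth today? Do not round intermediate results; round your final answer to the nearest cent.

PV of 4-year annuity: $32,300.00 × [1 − (1+0.06)^−4] / 0.06 = 111922.91129
Perpetuity value at year 4: $1,770.00 / 0.06 = 29500.00000
PV of perpetuity: 29500.00000 / (1+0.06)^4 = 23366.76307
Total PV = 111922.91129 + 23366.76307 = 135289.67436

$135289.67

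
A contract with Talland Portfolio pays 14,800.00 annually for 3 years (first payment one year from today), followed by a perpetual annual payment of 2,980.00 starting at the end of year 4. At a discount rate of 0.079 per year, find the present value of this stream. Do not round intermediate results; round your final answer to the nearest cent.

68237.85

PV of 3-year annuity: 14,800.00 × [1 − (1+0.079)^−3] / 0.079 = 38209.96175
Perpetuity value at year 3: 2,980.00 / 0.079 = 37721.51899
PV of perpetuity: 37721.51899 / (1+0.079)^3 = 30027.89155
Total PV = 38209.96175 + 30027.89155 = 68237.85330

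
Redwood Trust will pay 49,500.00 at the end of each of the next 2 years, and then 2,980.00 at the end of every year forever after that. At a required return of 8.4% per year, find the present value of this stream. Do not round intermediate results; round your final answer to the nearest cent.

117980.92

PV of 2-year annuity: 49,500.00 × [1 − (1+0.084)^−2] / 0.084 = 87789.85853
Perpetuity value at year 2: 2,980.00 / 0.084 = 35476.19048
PV of perpetuity: 35476.19048 / (1+0.084)^2 = 30191.06364
Total PV = 87789.85853 + 30191.06364 = 117980.92217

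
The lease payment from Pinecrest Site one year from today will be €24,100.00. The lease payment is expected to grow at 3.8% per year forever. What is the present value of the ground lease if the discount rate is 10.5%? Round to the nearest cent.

€359701.49

Growing perpetuity: P = D₁ / (r − g) = €24,100.0000 / (0.105 − 0.038) = €359,701.49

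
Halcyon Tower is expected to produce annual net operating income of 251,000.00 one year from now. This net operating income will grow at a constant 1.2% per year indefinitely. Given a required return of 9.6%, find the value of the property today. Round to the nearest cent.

Growing perpetuity: P = D₁ / (r − g) = 251,000.0000 / (0.096 − 0.012) = 2,988,095.24

2988095.24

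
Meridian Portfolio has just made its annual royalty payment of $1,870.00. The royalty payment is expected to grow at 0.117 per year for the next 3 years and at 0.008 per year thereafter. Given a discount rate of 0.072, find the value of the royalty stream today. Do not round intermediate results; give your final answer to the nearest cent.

D_1 = 2088.79000
D_2 = 2333.17843
D_3 = 2606.16031
Terminal value at year 3: TV = D_3×(1+g_2)/(r−g_2) = 2627.00959/0.064 = 41047.02482
P_0 = D_1/(1+r)^1 + D_2/(1+r)^2 + D_3/(1+r)^3 + TV/(1+r)^3
    = 1948.49813 + 2030.29143 + 2115.51822 + 33319.41195 = 39413.71973

$39413.72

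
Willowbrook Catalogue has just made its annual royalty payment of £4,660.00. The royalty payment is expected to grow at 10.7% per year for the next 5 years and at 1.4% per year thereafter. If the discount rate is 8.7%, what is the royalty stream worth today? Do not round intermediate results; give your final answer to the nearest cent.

D_1 = 5158.62000
D_2 = 5710.59234
D_3 = 6321.62572
D_4 = 6998.03967
D_5 = 7746.82992
Terminal value at year 5: TV = D_5×(1+g_2)/(r−g_2) = 7855.28554/0.073 = 107606.65118
P_0 = D_1/(1+r)^1 + D_2/(1+r)^2 + D_3/(1+r)^3 + D_4/(1+r)^4 + D_5/(1+r)^5 + TV/(1+r)^5
    = 4745.74057 + 4833.05870 + 4921.98343 + 5012.54430 + 5104.77143 + 70907.37296 = 95525.47139

£95525.47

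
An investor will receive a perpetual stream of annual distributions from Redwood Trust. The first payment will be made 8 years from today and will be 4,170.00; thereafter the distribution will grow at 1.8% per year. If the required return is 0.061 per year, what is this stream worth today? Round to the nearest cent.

Value at end of year 7: C₁ / (r − g) = 4,170.00 / (0.061 − 0.018) = 96,976.7442
Discount to today: PV = 96,976.7442 / (1 + 0.061)^7 = 96,976.7442 / 1.513588 = 64,070.77

64070.77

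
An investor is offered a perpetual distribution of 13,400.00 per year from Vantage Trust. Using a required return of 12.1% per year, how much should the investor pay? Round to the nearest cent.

110743.80

Level perpetuity: PV = C / r = 13,400.00 / 0.121 = 110,743.80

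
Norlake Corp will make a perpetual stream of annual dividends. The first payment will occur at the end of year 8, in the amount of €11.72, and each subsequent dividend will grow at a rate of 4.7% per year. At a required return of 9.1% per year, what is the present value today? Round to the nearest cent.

€144.78

Value at end of year 7: C₁ / (r − g) = €11.72 / (0.091 − 0.047) = €266.3636
Discount to today: PV = €266.3636 / (1 + 0.091)^7 = €266.3636 / 1.839811 = €144.78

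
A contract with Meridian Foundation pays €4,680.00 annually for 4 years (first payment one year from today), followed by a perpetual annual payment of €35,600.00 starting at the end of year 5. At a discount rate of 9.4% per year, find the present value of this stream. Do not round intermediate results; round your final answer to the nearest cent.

PV of 4-year annuity: €4,680.00 × [1 − (1+0.094)^−4] / 0.094 = 15029.71963
Perpetuity value at year 4: €35,600.00 / 0.094 = 378723.40426
PV of perpetuity: 378723.40426 / (1+0.094)^4 = 264394.76773
Total PV = 15029.71963 + 264394.76773 = 279424.48737

€279424.49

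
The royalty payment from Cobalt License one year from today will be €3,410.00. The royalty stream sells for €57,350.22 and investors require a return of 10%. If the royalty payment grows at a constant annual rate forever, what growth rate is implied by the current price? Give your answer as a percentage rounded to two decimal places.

P = D₁/(r−g) ⇒ g = r − D₁/P = 0.1 − €3,410.00/€57,350.22 = 0.040541

4.05%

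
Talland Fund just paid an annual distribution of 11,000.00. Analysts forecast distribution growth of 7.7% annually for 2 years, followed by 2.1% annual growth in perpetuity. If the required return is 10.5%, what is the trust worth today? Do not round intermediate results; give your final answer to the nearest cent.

D_1 = 11847.00000
D_2 = 12759.21900
Terminal value at year 2: TV = D_2×(1+g_2)/(r−g_2) = 13027.16260/0.084 = 155085.26904
P_0 = D_1/(1+r)^1 + D_2/(1+r)^2 + TV/(1+r)^2
    = 10721.26697 + 10449.59686 + 127012.36177 = 148183.22560

148183.23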